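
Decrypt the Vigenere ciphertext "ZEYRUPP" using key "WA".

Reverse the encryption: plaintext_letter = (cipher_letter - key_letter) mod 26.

Step 1: Extend key: WAWAWAW
Step 2: Decrypt each letter (c - k) mod 26:
  Z(25) - W(22) = (25-22) mod 26 = 3 = D
  E(4) - A(0) = (4-0) mod 26 = 4 = E
  Y(24) - W(22) = (24-22) mod 26 = 2 = C
  R(17) - A(0) = (17-0) mod 26 = 17 = R
  U(20) - W(22) = (20-22) mod 26 = 24 = Y
  P(15) - A(0) = (15-0) mod 26 = 15 = P
  P(15) - W(22) = (15-22) mod 26 = 19 = T
Plaintext: DECRYPT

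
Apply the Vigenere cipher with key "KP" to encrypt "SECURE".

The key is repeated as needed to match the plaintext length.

Step 1: Repeat key to match plaintext length:
  Plaintext: SECURE
  Key:       KPKPKP
Step 2: Encrypt each letter:
  S(18) + K(10) = (18+10) mod 26 = 2 = C
  E(4) + P(15) = (4+15) mod 26 = 19 = T
  C(2) + K(10) = (2+10) mod 26 = 12 = M
  U(20) + P(15) = (20+15) mod 26 = 9 = J
  R(17) + K(10) = (17+10) mod 26 = 1 = B
  E(4) + P(15) = (4+15) mod 26 = 19 = T
Ciphertext: CTMJBT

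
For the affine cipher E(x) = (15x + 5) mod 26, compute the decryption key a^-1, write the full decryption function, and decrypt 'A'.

Step 1: Find a^-1, the modular inverse of 15 mod 26.
Step 2: We need 15 * a^-1 = 1 (mod 26).
Step 3: 15 * 7 = 105 = 4 * 26 + 1, so a^-1 = 7.
Step 4: D(y) = 7(y - 5) mod 26.
Step 5: Apply to 'A' (y = 0): D(0) = 7 * (0 - 5) mod 26 = 7 * -5 mod 26 = 17 -> 'R'.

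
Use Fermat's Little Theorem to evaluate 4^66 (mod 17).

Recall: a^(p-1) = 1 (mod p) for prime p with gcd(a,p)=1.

Step 1: Since 17 is prime, by Fermat's Little Theorem: 4^16 = 1 (mod 17).
Step 2: Reduce exponent: 66 mod 16 = 2.
Step 3: So 4^66 = 4^2 (mod 17).
Step 4: 4^2 mod 17 = 16.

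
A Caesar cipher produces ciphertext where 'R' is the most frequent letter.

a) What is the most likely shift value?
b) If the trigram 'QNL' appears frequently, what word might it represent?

Step 1: In English, 'E' is the most frequent letter (12.7%).
Step 2: The most frequent ciphertext letter is 'R' (position 17).
Step 3: Shift = (17 - 4) mod 26 = 13.
Step 4: Decrypt 'QNL' by shifting back 13:
  Q -> D
  N -> A
  L -> Y
Step 5: 'QNL' decrypts to 'DAY'.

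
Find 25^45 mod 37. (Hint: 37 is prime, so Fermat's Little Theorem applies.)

Step 1: Since 37 is prime, by Fermat's Little Theorem: 25^36 = 1 (mod 37).
Step 2: Reduce exponent: 45 mod 36 = 9.
Step 3: So 25^45 = 25^9 (mod 37).
Step 4: 25^9 mod 37 = 36.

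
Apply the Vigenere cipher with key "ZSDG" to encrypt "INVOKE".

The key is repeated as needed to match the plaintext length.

Step 1: Repeat key to match plaintext length:
  Plaintext: INVOKE
  Key:       ZSDGZS
Step 2: Encrypt each letter:
  I(8) + Z(25) = (8+25) mod 26 = 7 = H
  N(13) + S(18) = (13+18) mod 26 = 5 = F
  V(21) + D(3) = (21+3) mod 26 = 24 = Y
  O(14) + G(6) = (14+6) mod 26 = 20 = U
  K(10) + Z(25) = (10+25) mod 26 = 9 = J
  E(4) + S(18) = (4+18) mod 26 = 22 = W
Ciphertext: HFYUJW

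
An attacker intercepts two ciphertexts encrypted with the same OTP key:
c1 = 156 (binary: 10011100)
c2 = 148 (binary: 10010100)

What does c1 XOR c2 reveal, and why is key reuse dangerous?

Step 1: c1 XOR c2 = (m1 XOR k) XOR (m2 XOR k).
Step 2: By XOR associativity/commutativity: = m1 XOR m2 XOR k XOR k = m1 XOR m2.
Step 3: 10011100 XOR 10010100 = 00001000 = 8.
Step 4: The key cancels out! An attacker learns m1 XOR m2 = 8, revealing the relationship between plaintexts.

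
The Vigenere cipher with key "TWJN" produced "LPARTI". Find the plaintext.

Step 1: Extend key: TWJNTW
Step 2: Decrypt each letter (c - k) mod 26:
  L(11) - T(19) = (11-19) mod 26 = 18 = S
  P(15) - W(22) = (15-22) mod 26 = 19 = T
  A(0) - J(9) = (0-9) mod 26 = 17 = R
  R(17) - N(13) = (17-13) mod 26 = 4 = E
  T(19) - T(19) = (19-19) mod 26 = 0 = A
  I(8) - W(22) = (8-22) mod 26 = 12 = M
Plaintext: STREAM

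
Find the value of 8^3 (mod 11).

Step 1: Compute 8^3 mod 11 step by step, reducing modulo 11 at each step.
  8^1 mod 11 = 8
  8^2 mod 11 = (8 * 8) mod 11 = 9
  8^3 mod 11 = (9 * 8) mod 11 = 6
Step 2: Result = 6.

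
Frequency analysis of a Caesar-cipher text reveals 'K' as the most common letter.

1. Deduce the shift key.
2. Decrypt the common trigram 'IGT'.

Step 1: In English, 'E' is the most frequent letter (12.7%).
Step 2: The most frequent ciphertext letter is 'K' (position 10).
Step 3: Shift = (10 - 4) mod 26 = 6.
Step 4: Decrypt 'IGT' by shifting back 6:
  I -> C
  G -> A
  T -> N
Step 5: 'IGT' decrypts to 'CAN'.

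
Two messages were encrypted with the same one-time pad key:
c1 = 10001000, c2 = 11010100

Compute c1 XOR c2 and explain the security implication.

Step 1: c1 XOR c2 = (m1 XOR k) XOR (m2 XOR k).
Step 2: By XOR associativity/commutativity: = m1 XOR m2 XOR k XOR k = m1 XOR m2.
Step 3: 10001000 XOR 11010100 = 01011100 = 92.
Step 4: The key cancels out! An attacker learns m1 XOR m2 = 92, revealing the relationship between plaintexts.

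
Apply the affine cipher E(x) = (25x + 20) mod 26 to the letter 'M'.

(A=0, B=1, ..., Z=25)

Step 1: Convert 'M' to number: x = 12.
Step 2: E(12) = (25 * 12 + 20) mod 26 = 320 mod 26 = 8.
Step 3: Convert 8 back to letter: I.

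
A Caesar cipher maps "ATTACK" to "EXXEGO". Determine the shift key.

Step 1: Compare first letters: A (position 0) -> E (position 4).
Step 2: Shift = (4 - 0) mod 26 = 4.
The shift value is 4.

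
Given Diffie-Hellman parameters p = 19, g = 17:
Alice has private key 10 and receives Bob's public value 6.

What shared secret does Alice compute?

Step 1: s = B^a mod p = 6^10 mod 19.
  6^1 mod 19 = 6
  6^2 mod 19 = (6 * 6) mod 19 = 17
  6^3 mod 19 = (17 * 6) mod 19 = 7
  6^4 mod 19 = (7 * 6) mod 19 = 4
  6^5 mod 19 = (4 * 6) mod 19 = 5
  6^6 mod 19 = (5 * 6) mod 19 = 11
  6^7 mod 19 = (11 * 6) mod 19 = 9
  6^8 mod 19 = (9 * 6) mod 19 = 16
  6^9 mod 19 = (16 * 6) mod 19 = 1
  6^10 mod 19 = (1 * 6) mod 19 = 6
Result: shared secret = 6.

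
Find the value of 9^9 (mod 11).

Step 1: Compute 9^9 mod 11 step by step, reducing modulo 11 at each step.
  9^1 mod 11 = 9
  9^2 mod 11 = (9 * 9) mod 11 = 4
  9^3 mod 11 = (4 * 9) mod 11 = 3
  9^4 mod 11 = (3 * 9) mod 11 = 5
  9^5 mod 11 = (5 * 9) mod 11 = 1
  9^6 mod 11 = (1 * 9) mod 11 = 9
  9^7 mod 11 = (9 * 9) mod 11 = 4
  9^8 mod 11 = (4 * 9) mod 11 = 3
  9^9 mod 11 = (3 * 9) mod 11 = 5
Step 2: Result = 5.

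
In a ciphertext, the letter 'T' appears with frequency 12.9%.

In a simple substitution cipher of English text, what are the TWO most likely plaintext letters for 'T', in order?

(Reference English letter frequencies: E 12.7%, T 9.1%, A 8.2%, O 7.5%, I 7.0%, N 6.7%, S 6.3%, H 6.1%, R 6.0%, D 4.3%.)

Step 1: Observed frequency of 'T' is 12.9%.
Step 2: Compute distances to each reference frequency and sort:
  E (12.7%): difference = 0.2% <-- BEST
  T (9.1%): difference = 3.8% <-- RUNNER-UP
  A (8.2%): difference = 4.7%
  O (7.5%): difference = 5.4%
  I (7.0%): difference = 5.9%
Step 3: Most likely is 'E' (12.7%, diff 0.2%); second most likely is 'T' (9.1%, diff 3.8%).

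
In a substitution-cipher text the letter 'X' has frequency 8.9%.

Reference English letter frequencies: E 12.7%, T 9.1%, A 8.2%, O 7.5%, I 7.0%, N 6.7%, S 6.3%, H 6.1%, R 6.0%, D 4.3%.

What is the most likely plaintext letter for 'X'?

Step 1: The observed frequency is 8.9%.
Step 2: Compare with English frequencies:
  E: 12.7% (difference: 3.8%)
  T: 9.1% (difference: 0.2%) <-- closest
  A: 8.2% (difference: 0.7%)
  O: 7.5% (difference: 1.4%)
  I: 7.0% (difference: 1.9%)
  N: 6.7% (difference: 2.2%)
  S: 6.3% (difference: 2.6%)
  H: 6.1% (difference: 2.8%)
  R: 6.0% (difference: 2.9%)
  D: 4.3% (difference: 4.6%)
Step 3: 'X' most likely represents 'T' (frequency 9.1%).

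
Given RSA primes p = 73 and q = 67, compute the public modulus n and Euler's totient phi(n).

Step 1: n = p * q = 73 * 67 = 4891.
Step 2: phi(n) = (p-1)(q-1) = 72 * 66 = 4752.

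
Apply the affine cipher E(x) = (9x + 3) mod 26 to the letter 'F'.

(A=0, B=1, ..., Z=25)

Step 1: Convert 'F' to number: x = 5.
Step 2: E(5) = (9 * 5 + 3) mod 26 = 48 mod 26 = 22.
Step 3: Convert 22 back to letter: W.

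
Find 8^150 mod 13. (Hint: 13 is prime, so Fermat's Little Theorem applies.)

Step 1: Since 13 is prime, by Fermat's Little Theorem: 8^12 = 1 (mod 13).
Step 2: Reduce exponent: 150 mod 12 = 6.
Step 3: So 8^150 = 8^6 (mod 13).
Step 4: 8^6 mod 13 = 12.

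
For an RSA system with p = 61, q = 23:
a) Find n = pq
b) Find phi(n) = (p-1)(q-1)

Step 1: n = p * q = 61 * 23 = 1403.
Step 2: phi(n) = (p-1)(q-1) = 60 * 22 = 1320.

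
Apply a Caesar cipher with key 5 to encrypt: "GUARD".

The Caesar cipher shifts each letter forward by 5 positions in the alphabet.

Step 1: For each letter, shift forward by 5 positions (mod 26).
  G (position 6) -> position (6+5) mod 26 = 11 -> L
  U (position 20) -> position (20+5) mod 26 = 25 -> Z
  A (position 0) -> position (0+5) mod 26 = 5 -> F
  R (position 17) -> position (17+5) mod 26 = 22 -> W
  D (position 3) -> position (3+5) mod 26 = 8 -> I
Result: LZFWI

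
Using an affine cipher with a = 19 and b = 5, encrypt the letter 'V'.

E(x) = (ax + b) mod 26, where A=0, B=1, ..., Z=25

Step 1: Convert 'V' to number: x = 21.
Step 2: E(21) = (19 * 21 + 5) mod 26 = 404 mod 26 = 14.
Step 3: Convert 14 back to letter: O.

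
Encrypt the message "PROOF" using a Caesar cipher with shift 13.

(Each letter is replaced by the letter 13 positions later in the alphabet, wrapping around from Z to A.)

Step 1: For each letter, shift forward by 13 positions (mod 26).
  P (position 15) -> position (15+13) mod 26 = 2 -> C
  R (position 17) -> position (17+13) mod 26 = 4 -> E
  O (position 14) -> position (14+13) mod 26 = 1 -> B
  O (position 14) -> position (14+13) mod 26 = 1 -> B
  F (position 5) -> position (5+13) mod 26 = 18 -> S
Result: CEBBS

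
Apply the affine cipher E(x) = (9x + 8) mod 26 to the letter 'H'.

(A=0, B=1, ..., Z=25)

Step 1: Convert 'H' to number: x = 7.
Step 2: E(7) = (9 * 7 + 8) mod 26 = 71 mod 26 = 19.
Step 3: Convert 19 back to letter: T.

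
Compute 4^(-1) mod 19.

Step 1: We need x such that 4 * x = 1 (mod 19).
Step 2: Using the extended Euclidean algorithm or trial:
  4 * 5 = 20 = 1 * 19 + 1.
Step 3: Since 20 mod 19 = 1, the inverse is x = 5.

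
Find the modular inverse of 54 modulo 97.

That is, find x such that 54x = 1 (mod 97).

Step 1: We need x such that 54 * x = 1 (mod 97).
Step 2: Using the extended Euclidean algorithm or trial:
  54 * 9 = 486 = 5 * 97 + 1.
Step 3: Since 486 mod 97 = 1, the inverse is x = 9.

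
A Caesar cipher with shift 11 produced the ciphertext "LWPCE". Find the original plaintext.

Step 1: Reverse the shift by subtracting 11 from each letter position.
  L (position 11) -> position (11-11) mod 26 = 0 -> A
  W (position 22) -> position (22-11) mod 26 = 11 -> L
  P (position 15) -> position (15-11) mod 26 = 4 -> E
  C (position 2) -> position (2-11) mod 26 = 17 -> R
  E (position 4) -> position (4-11) mod 26 = 19 -> T
Decrypted message: ALERT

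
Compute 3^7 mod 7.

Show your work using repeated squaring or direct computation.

Step 1: Compute 3^7 mod 7 step by step, reducing modulo 7 at each step.
  3^1 mod 7 = 3
  3^2 mod 7 = (3 * 3) mod 7 = 2
  3^3 mod 7 = (2 * 3) mod 7 = 6
  3^4 mod 7 = (6 * 3) mod 7 = 4
  3^5 mod 7 = (4 * 3) mod 7 = 5
  3^6 mod 7 = (5 * 3) mod 7 = 1
  3^7 mod 7 = (1 * 3) mod 7 = 3
Step 2: Result = 3.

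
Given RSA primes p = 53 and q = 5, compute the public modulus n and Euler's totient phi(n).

Step 1: n = p * q = 53 * 5 = 265.
Step 2: phi(n) = (p-1)(q-1) = 52 * 4 = 208.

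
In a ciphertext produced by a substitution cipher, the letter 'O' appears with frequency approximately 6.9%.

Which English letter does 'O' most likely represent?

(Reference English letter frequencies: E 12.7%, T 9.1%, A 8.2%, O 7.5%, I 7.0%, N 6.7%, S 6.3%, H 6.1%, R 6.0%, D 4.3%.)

Step 1: The observed frequency is 6.9%.
Step 2: Compare with English frequencies:
  E: 12.7% (difference: 5.8%)
  T: 9.1% (difference: 2.2%)
  A: 8.2% (difference: 1.3%)
  O: 7.5% (difference: 0.6%)
  I: 7.0% (difference: 0.1%) <-- closest
  N: 6.7% (difference: 0.2%)
  S: 6.3% (difference: 0.6%)
  H: 6.1% (difference: 0.8%)
  R: 6.0% (difference: 0.9%)
  D: 4.3% (difference: 2.6%)
Step 3: 'O' most likely represents 'I' (frequency 7.0%).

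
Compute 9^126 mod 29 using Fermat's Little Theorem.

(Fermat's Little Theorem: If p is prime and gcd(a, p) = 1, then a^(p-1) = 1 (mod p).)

Step 1: Since 29 is prime, by Fermat's Little Theorem: 9^28 = 1 (mod 29).
Step 2: Reduce exponent: 126 mod 28 = 14.
Step 3: So 9^126 = 9^14 (mod 29).
Step 4: 9^14 mod 29 = 1.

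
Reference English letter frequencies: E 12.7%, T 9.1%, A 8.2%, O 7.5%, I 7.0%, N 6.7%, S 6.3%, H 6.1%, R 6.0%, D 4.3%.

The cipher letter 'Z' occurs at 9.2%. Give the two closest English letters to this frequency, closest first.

Step 1: Observed frequency of 'Z' is 9.2%.
Step 2: Compute distances to each reference frequency and sort:
  T (9.1%): difference = 0.1% <-- BEST
  A (8.2%): difference = 1.0% <-- RUNNER-UP
  O (7.5%): difference = 1.7%
  I (7.0%): difference = 2.2%
  N (6.7%): difference = 2.5%
Step 3: Most likely is 'T' (9.1%, diff 0.1%); second most likely is 'A' (8.2%, diff 1.0%).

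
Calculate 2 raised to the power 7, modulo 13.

Step 1: Compute 2^7 mod 13 step by step, reducing modulo 13 at each step.
  2^1 mod 13 = 2
  2^2 mod 13 = (2 * 2) mod 13 = 4
  2^3 mod 13 = (4 * 2) mod 13 = 8
  2^4 mod 13 = (8 * 2) mod 13 = 3
  2^5 mod 13 = (3 * 2) mod 13 = 6
  2^6 mod 13 = (6 * 2) mod 13 = 12
  2^7 mod 13 = (12 * 2) mod 13 = 11
Step 2: Result = 11.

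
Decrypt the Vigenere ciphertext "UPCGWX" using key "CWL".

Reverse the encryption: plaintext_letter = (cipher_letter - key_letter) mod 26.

Step 1: Extend key: CWLCWL
Step 2: Decrypt each letter (c - k) mod 26:
  U(20) - C(2) = (20-2) mod 26 = 18 = S
  P(15) - W(22) = (15-22) mod 26 = 19 = T
  C(2) - L(11) = (2-11) mod 26 = 17 = R
  G(6) - C(2) = (6-2) mod 26 = 4 = E
  W(22) - W(22) = (22-22) mod 26 = 0 = A
  X(23) - L(11) = (23-11) mod 26 = 12 = M
Plaintext: STREAM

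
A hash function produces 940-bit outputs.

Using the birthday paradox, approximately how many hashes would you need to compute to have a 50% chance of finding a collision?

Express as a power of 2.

Step 1: The birthday paradox gives collision probability ~50% after sqrt(2^n) = 2^(n/2) hashes.
Step 2: For 940-bit output: 2^(940/2) = 2^470.
Step 3: Approximately 2^470 hash computations needed.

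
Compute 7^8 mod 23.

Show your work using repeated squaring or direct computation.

Step 1: Compute 7^8 mod 23 step by step, reducing modulo 23 at each step.
  7^1 mod 23 = 7
  7^2 mod 23 = (7 * 7) mod 23 = 3
  7^3 mod 23 = (3 * 7) mod 23 = 21
  7^4 mod 23 = (21 * 7) mod 23 = 9
  7^5 mod 23 = (9 * 7) mod 23 = 17
  7^6 mod 23 = (17 * 7) mod 23 = 4
  7^7 mod 23 = (4 * 7) mod 23 = 5
  7^8 mod 23 = (5 * 7) mod 23 = 12
Step 2: Result = 12.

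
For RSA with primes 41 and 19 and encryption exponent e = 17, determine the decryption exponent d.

Step 1: n = 41 * 19 = 779.
Step 2: phi(n) = 40 * 18 = 720.
Step 3: Find d such that 17 * d = 1 (mod 720).
Step 4: d = 17^(-1) mod 720 = 593.
Verification: 17 * 593 = 10081 = 14 * 720 + 1.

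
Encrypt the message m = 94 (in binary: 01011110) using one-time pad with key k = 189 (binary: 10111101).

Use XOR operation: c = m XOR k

Step 1: Write out the XOR operation bit by bit:
  Message: 01011110
  Key:     10111101
  XOR:     11100011
Step 2: Convert to decimal: 11100011 = 227.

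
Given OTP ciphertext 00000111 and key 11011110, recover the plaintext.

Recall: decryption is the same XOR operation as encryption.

Step 1: XOR ciphertext with key:
  Ciphertext: 00000111
  Key:        11011110
  XOR:        11011001
Step 2: Plaintext = 11011001 = 217 in decimal.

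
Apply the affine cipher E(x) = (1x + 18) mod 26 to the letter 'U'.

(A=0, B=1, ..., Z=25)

Step 1: Convert 'U' to number: x = 20.
Step 2: E(20) = (1 * 20 + 18) mod 26 = 38 mod 26 = 12.
Step 3: Convert 12 back to letter: M.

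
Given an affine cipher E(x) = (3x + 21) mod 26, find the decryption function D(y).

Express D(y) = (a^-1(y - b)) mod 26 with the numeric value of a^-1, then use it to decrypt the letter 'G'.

Step 1: Find a^-1, the modular inverse of 3 mod 26.
Step 2: We need 3 * a^-1 = 1 (mod 26).
Step 3: 3 * 9 = 27 = 1 * 26 + 1, so a^-1 = 9.
Step 4: D(y) = 9(y - 21) mod 26.
Step 5: Apply to 'G' (y = 6): D(6) = 9 * (6 - 21) mod 26 = 9 * -15 mod 26 = 21 -> 'V'.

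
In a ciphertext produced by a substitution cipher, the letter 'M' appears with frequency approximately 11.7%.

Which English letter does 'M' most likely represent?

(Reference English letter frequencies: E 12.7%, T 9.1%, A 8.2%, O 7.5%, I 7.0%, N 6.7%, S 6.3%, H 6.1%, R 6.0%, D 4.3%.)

Step 1: The observed frequency is 11.7%.
Step 2: Compare with English frequencies:
  E: 12.7% (difference: 1.0%) <-- closest
  T: 9.1% (difference: 2.6%)
  A: 8.2% (difference: 3.5%)
  O: 7.5% (difference: 4.2%)
  I: 7.0% (difference: 4.7%)
  N: 6.7% (difference: 5.0%)
  S: 6.3% (difference: 5.4%)
  H: 6.1% (difference: 5.6%)
  R: 6.0% (difference: 5.7%)
  D: 4.3% (difference: 7.4%)
Step 3: 'M' most likely represents 'E' (frequency 12.7%).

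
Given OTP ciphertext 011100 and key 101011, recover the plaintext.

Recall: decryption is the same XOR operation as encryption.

Step 1: XOR ciphertext with key:
  Ciphertext: 011100
  Key:        101011
  XOR:        110111
Step 2: Plaintext = 110111 = 55 in decimal.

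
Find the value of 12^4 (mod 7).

Step 1: Compute 12^4 mod 7 step by step, reducing modulo 7 at each step.
  12^1 mod 7 = 5
  12^2 mod 7 = (5 * 12) mod 7 = 4
  12^3 mod 7 = (4 * 12) mod 7 = 6
  12^4 mod 7 = (6 * 12) mod 7 = 2
Step 2: Result = 2.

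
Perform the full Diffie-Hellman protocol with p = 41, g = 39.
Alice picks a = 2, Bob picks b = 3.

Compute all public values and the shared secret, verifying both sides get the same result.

Step 1: A = g^a mod p = 39^2 mod 41 = 4.
Step 2: B = g^b mod p = 39^3 mod 41 = 33.
Step 3: Alice computes s = B^a mod p = 33^2 mod 41 = 23.
Step 4: Bob computes s = A^b mod p = 4^3 mod 41 = 23.
Both sides agree: shared secret = 23.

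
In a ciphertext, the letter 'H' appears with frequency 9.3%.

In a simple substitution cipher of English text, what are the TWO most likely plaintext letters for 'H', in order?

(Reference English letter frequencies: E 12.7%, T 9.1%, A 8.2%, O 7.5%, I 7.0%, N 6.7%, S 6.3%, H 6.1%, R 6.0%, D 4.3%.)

Step 1: Observed frequency of 'H' is 9.3%.
Step 2: Compute distances to each reference frequency and sort:
  T (9.1%): difference = 0.2% <-- BEST
  A (8.2%): difference = 1.1% <-- RUNNER-UP
  O (7.5%): difference = 1.8%
  I (7.0%): difference = 2.3%
  N (6.7%): difference = 2.6%
Step 3: Most likely is 'T' (9.1%, diff 0.2%); second most likely is 'A' (8.2%, diff 1.1%).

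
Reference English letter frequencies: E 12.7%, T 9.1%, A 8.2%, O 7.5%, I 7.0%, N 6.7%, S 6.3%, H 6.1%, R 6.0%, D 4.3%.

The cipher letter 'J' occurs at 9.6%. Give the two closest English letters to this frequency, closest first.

Step 1: Observed frequency of 'J' is 9.6%.
Step 2: Compute distances to each reference frequency and sort:
  T (9.1%): difference = 0.5% <-- BEST
  A (8.2%): difference = 1.4% <-- RUNNER-UP
  O (7.5%): difference = 2.1%
  I (7.0%): difference = 2.6%
  N (6.7%): difference = 2.9%
Step 3: Most likely is 'T' (9.1%, diff 0.5%); second most likely is 'A' (8.2%, diff 1.4%).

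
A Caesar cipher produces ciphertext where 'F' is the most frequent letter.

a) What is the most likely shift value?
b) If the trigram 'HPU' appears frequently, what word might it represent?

Step 1: In English, 'E' is the most frequent letter (12.7%).
Step 2: The most frequent ciphertext letter is 'F' (position 5).
Step 3: Shift = (5 - 4) mod 26 = 1.
Step 4: Decrypt 'HPU' by shifting back 1:
  H -> G
  P -> O
  U -> T
Step 5: 'HPU' decrypts to 'GOT'.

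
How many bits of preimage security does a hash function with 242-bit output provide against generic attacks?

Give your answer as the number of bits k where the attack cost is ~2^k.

Step 1: The hash has a 242-bit output.
Step 2: Preimage resistance means: given a digest h(x), it should be infeasible to find any input that hashes to it.
With a 242-bit output there are 2^242 possible digests, so a generic brute-force preimage search costs about 2^242 evaluations.
Step 3: Security level = 242 bits.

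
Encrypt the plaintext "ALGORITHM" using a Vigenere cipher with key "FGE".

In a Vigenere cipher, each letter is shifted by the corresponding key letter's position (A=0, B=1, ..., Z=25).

Step 1: Repeat key to match plaintext length:
  Plaintext: ALGORITHM
  Key:       FGEFGEFGE
Step 2: Encrypt each letter:
  A(0) + F(5) = (0+5) mod 26 = 5 = F
  L(11) + G(6) = (11+6) mod 26 = 17 = R
  G(6) + E(4) = (6+4) mod 26 = 10 = K
  O(14) + F(5) = (14+5) mod 26 = 19 = T
  R(17) + G(6) = (17+6) mod 26 = 23 = X
  I(8) + E(4) = (8+4) mod 26 = 12 = M
  T(19) + F(5) = (19+5) mod 26 = 24 = Y
  H(7) + G(6) = (7+6) mod 26 = 13 = N
  M(12) + E(4) = (12+4) mod 26 = 16 = Q
Ciphertext: FRKTXMYNQ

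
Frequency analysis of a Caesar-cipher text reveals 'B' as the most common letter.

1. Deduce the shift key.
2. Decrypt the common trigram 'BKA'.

Step 1: In English, 'E' is the most frequent letter (12.7%).
Step 2: The most frequent ciphertext letter is 'B' (position 1).
Step 3: Shift = (1 - 4) mod 26 = 23.
Step 4: Decrypt 'BKA' by shifting back 23:
  B -> E
  K -> N
  A -> D
Step 5: 'BKA' decrypts to 'END'.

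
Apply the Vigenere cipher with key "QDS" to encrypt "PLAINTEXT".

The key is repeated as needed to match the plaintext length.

Step 1: Repeat key to match plaintext length:
  Plaintext: PLAINTEXT
  Key:       QDSQDSQDS
Step 2: Encrypt each letter:
  P(15) + Q(16) = (15+16) mod 26 = 5 = F
  L(11) + D(3) = (11+3) mod 26 = 14 = O
  A(0) + S(18) = (0+18) mod 26 = 18 = S
  I(8) + Q(16) = (8+16) mod 26 = 24 = Y
  N(13) + D(3) = (13+3) mod 26 = 16 = Q
  T(19) + S(18) = (19+18) mod 26 = 11 = L
  E(4) + Q(16) = (4+16) mod 26 = 20 = U
  X(23) + D(3) = (23+3) mod 26 = 0 = A
  T(19) + S(18) = (19+18) mod 26 = 11 = L
Ciphertext: FOSYQLUAL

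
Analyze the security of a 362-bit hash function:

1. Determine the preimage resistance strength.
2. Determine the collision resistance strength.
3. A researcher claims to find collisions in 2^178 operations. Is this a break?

Step 1: Preimage resistance requires brute-force of 2^362 operations.
Step 2: Collision resistance (birthday bound) = 2^(362/2) = 2^181.
Step 3: The claimed attack costs 2^178 operations.
Step 4: Since 2^178 < 2^181, the claimed attack beats the generic birthday bound, so collision resistance is broken.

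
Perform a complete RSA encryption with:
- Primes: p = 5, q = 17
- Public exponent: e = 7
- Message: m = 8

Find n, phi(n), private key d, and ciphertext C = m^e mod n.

Step 1: n = 5 * 17 = 85.
Step 2: phi(n) = (5-1)(17-1) = 4 * 16 = 64.
Step 3: Find d = 7^(-1) mod 64 = 55.
  Verify: 7 * 55 = 385 = 1 (mod 64).
Step 4: C = 8^7 mod 85 = 32.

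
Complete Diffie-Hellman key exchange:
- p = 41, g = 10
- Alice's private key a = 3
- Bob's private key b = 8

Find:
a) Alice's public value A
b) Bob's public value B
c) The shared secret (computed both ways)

Step 1: A = g^a mod p = 10^3 mod 41 = 16.
Step 2: B = g^b mod p = 10^8 mod 41 = 16.
Step 3: Alice computes s = B^a mod p = 16^3 mod 41 = 37.
Step 4: Bob computes s = A^b mod p = 16^8 mod 41 = 37.
Both sides agree: shared secret = 37.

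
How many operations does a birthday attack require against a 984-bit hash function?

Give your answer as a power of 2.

Step 1: The birthday paradox gives collision probability ~50% after sqrt(2^n) = 2^(n/2) hashes.
Step 2: For 984-bit output: 2^(984/2) = 2^492.
Step 3: Approximately 2^492 hash computations needed.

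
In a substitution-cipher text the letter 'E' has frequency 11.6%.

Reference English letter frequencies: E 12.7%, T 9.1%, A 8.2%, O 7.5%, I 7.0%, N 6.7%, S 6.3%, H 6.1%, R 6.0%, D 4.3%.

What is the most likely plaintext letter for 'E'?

Step 1: The observed frequency is 11.6%.
Step 2: Compare with English frequencies:
  E: 12.7% (difference: 1.1%) <-- closest
  T: 9.1% (difference: 2.5%)
  A: 8.2% (difference: 3.4%)
  O: 7.5% (difference: 4.1%)
  I: 7.0% (difference: 4.6%)
  N: 6.7% (difference: 4.9%)
  S: 6.3% (difference: 5.3%)
  H: 6.1% (difference: 5.5%)
  R: 6.0% (difference: 5.6%)
  D: 4.3% (difference: 7.3%)
Step 3: 'E' most likely represents 'E' (frequency 12.7%).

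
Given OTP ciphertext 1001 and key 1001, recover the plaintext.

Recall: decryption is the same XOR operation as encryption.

Step 1: XOR ciphertext with key:
  Ciphertext: 1001
  Key:        1001
  XOR:        0000
Step 2: Plaintext = 0000 = 0 in decimal.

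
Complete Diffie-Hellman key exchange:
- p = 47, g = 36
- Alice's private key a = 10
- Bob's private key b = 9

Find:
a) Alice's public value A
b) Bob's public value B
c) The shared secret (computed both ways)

Step 1: A = g^a mod p = 36^10 mod 47 = 42.
Step 2: B = g^b mod p = 36^9 mod 47 = 9.
Step 3: Alice computes s = B^a mod p = 9^10 mod 47 = 7.
Step 4: Bob computes s = A^b mod p = 42^9 mod 47 = 7.
Both sides agree: shared secret = 7.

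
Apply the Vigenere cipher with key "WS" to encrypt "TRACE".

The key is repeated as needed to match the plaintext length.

Step 1: Repeat key to match plaintext length:
  Plaintext: TRACE
  Key:       WSWSW
Step 2: Encrypt each letter:
  T(19) + W(22) = (19+22) mod 26 = 15 = P
  R(17) + S(18) = (17+18) mod 26 = 9 = J
  A(0) + W(22) = (0+22) mod 26 = 22 = W
  C(2) + S(18) = (2+18) mod 26 = 20 = U
  E(4) + W(22) = (4+22) mod 26 = 0 = A
Ciphertext: PJWUA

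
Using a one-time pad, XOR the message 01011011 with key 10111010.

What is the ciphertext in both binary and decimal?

Step 1: Write out the XOR operation bit by bit:
  Message: 01011011
  Key:     10111010
  XOR:     11100001
Step 2: Convert to decimal: 11100001 = 225.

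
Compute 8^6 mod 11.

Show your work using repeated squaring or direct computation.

Step 1: Compute 8^6 mod 11 step by step, reducing modulo 11 at each step.
  8^1 mod 11 = 8
  8^2 mod 11 = (8 * 8) mod 11 = 9
  8^3 mod 11 = (9 * 8) mod 11 = 6
  8^4 mod 11 = (6 * 8) mod 11 = 4
  8^5 mod 11 = (4 * 8) mod 11 = 10
  8^6 mod 11 = (10 * 8) mod 11 = 3
Step 2: Result = 3.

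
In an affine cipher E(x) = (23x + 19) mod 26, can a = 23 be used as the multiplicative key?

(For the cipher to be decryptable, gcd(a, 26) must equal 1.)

Step 1: Compute gcd(23, 26).
Step 2: gcd(23, 26) = 1.
Since gcd = 1, 23 is coprime with 26, so it is a valid key.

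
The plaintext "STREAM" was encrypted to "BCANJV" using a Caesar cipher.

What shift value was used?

Step 1: Compare first letters: S (position 18) -> B (position 1).
Step 2: Shift = (1 - 18) mod 26 = 9.
The shift value is 9.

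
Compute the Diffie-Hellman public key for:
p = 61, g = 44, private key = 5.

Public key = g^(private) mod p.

Step 1: A = g^a mod p = 44^5 mod 61.
  44^1 mod 61 = 44
  44^2 mod 61 = (44 * 44) mod 61 = 45
  44^3 mod 61 = (45 * 44) mod 61 = 28
  44^4 mod 61 = (28 * 44) mod 61 = 12
  44^5 mod 61 = (12 * 44) mod 61 = 40
Result: A = 40.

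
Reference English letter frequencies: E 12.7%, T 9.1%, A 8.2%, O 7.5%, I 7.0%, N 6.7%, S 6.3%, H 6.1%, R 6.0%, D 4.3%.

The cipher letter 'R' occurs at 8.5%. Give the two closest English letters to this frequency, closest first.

Step 1: Observed frequency of 'R' is 8.5%.
Step 2: Compute distances to each reference frequency and sort:
  A (8.2%): difference = 0.3% <-- BEST
  T (9.1%): difference = 0.6% <-- RUNNER-UP
  O (7.5%): difference = 1.0%
  I (7.0%): difference = 1.5%
  N (6.7%): difference = 1.8%
Step 3: Most likely is 'A' (8.2%, diff 0.3%); second most likely is 'T' (9.1%, diff 0.6%).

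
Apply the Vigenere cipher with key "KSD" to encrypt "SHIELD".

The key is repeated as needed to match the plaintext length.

Step 1: Repeat key to match plaintext length:
  Plaintext: SHIELD
  Key:       KSDKSD
Step 2: Encrypt each letter:
  S(18) + K(10) = (18+10) mod 26 = 2 = C
  H(7) + S(18) = (7+18) mod 26 = 25 = Z
  I(8) + D(3) = (8+3) mod 26 = 11 = L
  E(4) + K(10) = (4+10) mod 26 = 14 = O
  L(11) + S(18) = (11+18) mod 26 = 3 = D
  D(3) + D(3) = (3+3) mod 26 = 6 = G
Ciphertext: CZLODG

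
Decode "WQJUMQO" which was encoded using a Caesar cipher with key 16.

Step 1: Reverse the shift by subtracting 16 from each letter position.
  W (position 22) -> position (22-16) mod 26 = 6 -> G
  Q (position 16) -> position (16-16) mod 26 = 0 -> A
  J (position 9) -> position (9-16) mod 26 = 19 -> T
  U (position 20) -> position (20-16) mod 26 = 4 -> E
  M (position 12) -> position (12-16) mod 26 = 22 -> W
  Q (position 16) -> position (16-16) mod 26 = 0 -> A
  O (position 14) -> position (14-16) mod 26 = 24 -> Y
Decrypted message: GATEWAY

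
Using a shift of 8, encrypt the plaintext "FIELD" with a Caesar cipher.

Step 1: For each letter, shift forward by 8 positions (mod 26).
  F (position 5) -> position (5+8) mod 26 = 13 -> N
  I (position 8) -> position (8+8) mod 26 = 16 -> Q
  E (position 4) -> position (4+8) mod 26 = 12 -> M
  L (position 11) -> position (11+8) mod 26 = 19 -> T
  D (position 3) -> position (3+8) mod 26 = 11 -> L
Result: NQMTL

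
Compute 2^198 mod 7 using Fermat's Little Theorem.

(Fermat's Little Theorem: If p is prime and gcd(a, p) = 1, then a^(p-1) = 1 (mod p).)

Step 1: Since 7 is prime, by Fermat's Little Theorem: 2^6 = 1 (mod 7).
Step 2: Reduce exponent: 198 mod 6 = 0.
Step 3: So 2^198 = 2^0 (mod 7).
Step 4: 2^0 mod 7 = 1.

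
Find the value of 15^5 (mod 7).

Step 1: Compute 15^5 mod 7 step by step, reducing modulo 7 at each step.
  15^1 mod 7 = 1
  15^2 mod 7 = (1 * 15) mod 7 = 1
  15^3 mod 7 = (1 * 15) mod 7 = 1
  15^4 mod 7 = (1 * 15) mod 7 = 1
  15^5 mod 7 = (1 * 15) mod 7 = 1
Step 2: Result = 1.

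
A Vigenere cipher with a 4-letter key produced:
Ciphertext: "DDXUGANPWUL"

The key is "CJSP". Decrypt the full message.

Step 1: Key 'CJSP' has length 4. Extended key: CJSPCJSPCJS
Step 2: Decrypt each position:
  D(3) - C(2) = 1 = B
  D(3) - J(9) = 20 = U
  X(23) - S(18) = 5 = F
  U(20) - P(15) = 5 = F
  G(6) - C(2) = 4 = E
  A(0) - J(9) = 17 = R
  N(13) - S(18) = 21 = V
  P(15) - P(15) = 0 = A
  W(22) - C(2) = 20 = U
  U(20) - J(9) = 11 = L
  L(11) - S(18) = 19 = T
Plaintext: BUFFERVAULT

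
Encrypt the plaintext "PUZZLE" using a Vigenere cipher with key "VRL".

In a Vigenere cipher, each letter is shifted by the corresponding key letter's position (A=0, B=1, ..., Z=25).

Step 1: Repeat key to match plaintext length:
  Plaintext: PUZZLE
  Key:       VRLVRL
Step 2: Encrypt each letter:
  P(15) + V(21) = (15+21) mod 26 = 10 = K
  U(20) + R(17) = (20+17) mod 26 = 11 = L
  Z(25) + L(11) = (25+11) mod 26 = 10 = K
  Z(25) + V(21) = (25+21) mod 26 = 20 = U
  L(11) + R(17) = (11+17) mod 26 = 2 = C
  E(4) + L(11) = (4+11) mod 26 = 15 = P
Ciphertext: KLKUCP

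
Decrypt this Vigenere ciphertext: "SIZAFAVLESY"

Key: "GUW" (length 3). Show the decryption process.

Step 1: Key 'GUW' has length 3. Extended key: GUWGUWGUWGU
Step 2: Decrypt each position:
  S(18) - G(6) = 12 = M
  I(8) - U(20) = 14 = O
  Z(25) - W(22) = 3 = D
  A(0) - G(6) = 20 = U
  F(5) - U(20) = 11 = L
  A(0) - W(22) = 4 = E
  V(21) - G(6) = 15 = P
  L(11) - U(20) = 17 = R
  E(4) - W(22) = 8 = I
  S(18) - G(6) = 12 = M
  Y(24) - U(20) = 4 = E
Plaintext: MODULEPRIME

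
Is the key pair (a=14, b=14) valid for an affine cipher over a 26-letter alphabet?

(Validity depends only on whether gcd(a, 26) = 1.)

Step 1: Compute gcd(14, 26).
Step 2: gcd(14, 26) = 2.
Since gcd = 2 != 1, 14 shares a common factor with 26, so it cannot be used.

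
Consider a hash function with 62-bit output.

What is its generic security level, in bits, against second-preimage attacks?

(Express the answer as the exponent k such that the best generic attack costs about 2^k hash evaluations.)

Step 1: The hash has a 62-bit output.
Step 2: Second-preimage resistance means: given a specific input x, it should be infeasible to find a different y with h(y) = h(x).
With a 62-bit output, a generic search for a second preimage costs about 2^62 evaluations (each trial matches the fixed target with probability 2^-62).
Step 3: Security level = 62 bits.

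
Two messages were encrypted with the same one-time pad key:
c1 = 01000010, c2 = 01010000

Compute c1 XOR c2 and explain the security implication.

Step 1: c1 XOR c2 = (m1 XOR k) XOR (m2 XOR k).
Step 2: By XOR associativity/commutativity: = m1 XOR m2 XOR k XOR k = m1 XOR m2.
Step 3: 01000010 XOR 01010000 = 00010010 = 18.
Step 4: The key cancels out! An attacker learns m1 XOR m2 = 18, revealing the relationship between plaintexts.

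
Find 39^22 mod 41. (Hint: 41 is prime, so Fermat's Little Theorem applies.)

Step 1: Since 41 is prime, by Fermat's Little Theorem: 39^40 = 1 (mod 41).
Step 2: Reduce exponent: 22 mod 40 = 22.
Step 3: So 39^22 = 39^22 (mod 41).
Step 4: 39^22 mod 41 = 4.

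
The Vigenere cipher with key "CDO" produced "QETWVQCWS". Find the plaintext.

Step 1: Extend key: CDOCDOCDO
Step 2: Decrypt each letter (c - k) mod 26:
  Q(16) - C(2) = (16-2) mod 26 = 14 = O
  E(4) - D(3) = (4-3) mod 26 = 1 = B
  T(19) - O(14) = (19-14) mod 26 = 5 = F
  W(22) - C(2) = (22-2) mod 26 = 20 = U
  V(21) - D(3) = (21-3) mod 26 = 18 = S
  Q(16) - O(14) = (16-14) mod 26 = 2 = C
  C(2) - C(2) = (2-2) mod 26 = 0 = A
  W(22) - D(3) = (22-3) mod 26 = 19 = T
  S(18) - O(14) = (18-14) mod 26 = 4 = E
Plaintext: OBFUSCATE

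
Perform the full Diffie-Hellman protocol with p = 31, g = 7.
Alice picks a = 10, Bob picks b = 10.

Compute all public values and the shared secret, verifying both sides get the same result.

Step 1: A = g^a mod p = 7^10 mod 31 = 25.
Step 2: B = g^b mod p = 7^10 mod 31 = 25.
Step 3: Alice computes s = B^a mod p = 25^10 mod 31 = 25.
Step 4: Bob computes s = A^b mod p = 25^10 mod 31 = 25.
Both sides agree: shared secret = 25.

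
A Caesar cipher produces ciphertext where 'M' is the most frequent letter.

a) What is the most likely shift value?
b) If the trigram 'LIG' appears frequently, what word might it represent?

Step 1: In English, 'E' is the most frequent letter (12.7%).
Step 2: The most frequent ciphertext letter is 'M' (position 12).
Step 3: Shift = (12 - 4) mod 26 = 8.
Step 4: Decrypt 'LIG' by shifting back 8:
  L -> D
  I -> A
  G -> Y
Step 5: 'LIG' decrypts to 'DAY'.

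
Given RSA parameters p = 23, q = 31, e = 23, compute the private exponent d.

Step 1: n = 23 * 31 = 713.
Step 2: phi(n) = 22 * 30 = 660.
Step 3: Find d such that 23 * d = 1 (mod 660).
Step 4: d = 23^(-1) mod 660 = 287.
Verification: 23 * 287 = 6601 = 10 * 660 + 1.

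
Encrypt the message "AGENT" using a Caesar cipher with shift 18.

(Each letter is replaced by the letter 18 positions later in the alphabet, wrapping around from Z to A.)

Step 1: For each letter, shift forward by 18 positions (mod 26).
  A (position 0) -> position (0+18) mod 26 = 18 -> S
  G (position 6) -> position (6+18) mod 26 = 24 -> Y
  E (position 4) -> position (4+18) mod 26 = 22 -> W
  N (position 13) -> position (13+18) mod 26 = 5 -> F
  T (position 19) -> position (19+18) mod 26 = 11 -> L
Result: SYWFL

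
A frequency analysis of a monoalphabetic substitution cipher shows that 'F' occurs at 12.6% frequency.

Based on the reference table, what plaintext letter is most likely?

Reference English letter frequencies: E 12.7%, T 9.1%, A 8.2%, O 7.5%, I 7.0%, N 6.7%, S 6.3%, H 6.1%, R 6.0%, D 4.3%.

Step 1: The observed frequency is 12.6%.
Step 2: Compare with English frequencies:
  E: 12.7% (difference: 0.1%) <-- closest
  T: 9.1% (difference: 3.5%)
  A: 8.2% (difference: 4.4%)
  O: 7.5% (difference: 5.1%)
  I: 7.0% (difference: 5.6%)
  N: 6.7% (difference: 5.9%)
  S: 6.3% (difference: 6.3%)
  H: 6.1% (difference: 6.5%)
  R: 6.0% (difference: 6.6%)
  D: 4.3% (difference: 8.3%)
Step 3: 'F' most likely represents 'E' (frequency 12.7%).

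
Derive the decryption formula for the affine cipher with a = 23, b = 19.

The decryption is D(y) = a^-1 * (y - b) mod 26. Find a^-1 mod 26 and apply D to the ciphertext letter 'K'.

Step 1: Find a^-1, the modular inverse of 23 mod 26.
Step 2: We need 23 * a^-1 = 1 (mod 26).
Step 3: 23 * 17 = 391 = 15 * 26 + 1, so a^-1 = 17.
Step 4: D(y) = 17(y - 19) mod 26.
Step 5: Apply to 'K' (y = 10): D(10) = 17 * (10 - 19) mod 26 = 17 * -9 mod 26 = 3 -> 'D'.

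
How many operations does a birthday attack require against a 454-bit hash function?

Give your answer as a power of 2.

Step 1: The birthday paradox gives collision probability ~50% after sqrt(2^n) = 2^(n/2) hashes.
Step 2: For 454-bit output: 2^(454/2) = 2^227.
Step 3: Approximately 2^227 hash computations needed.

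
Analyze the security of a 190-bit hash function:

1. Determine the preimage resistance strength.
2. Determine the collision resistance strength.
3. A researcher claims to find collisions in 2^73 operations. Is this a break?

Step 1: Preimage resistance requires brute-force of 2^190 operations.
Step 2: Collision resistance (birthday bound) = 2^(190/2) = 2^95.
Step 3: The claimed attack costs 2^73 operations.
Step 4: Since 2^73 < 2^95, the claimed attack beats the generic birthday bound, so collision resistance is broken.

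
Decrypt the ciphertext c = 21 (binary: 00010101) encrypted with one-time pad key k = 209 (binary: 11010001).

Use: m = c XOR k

Step 1: XOR ciphertext with key:
  Ciphertext: 00010101
  Key:        11010001
  XOR:        11000100
Step 2: Plaintext = 11000100 = 196 in decimal.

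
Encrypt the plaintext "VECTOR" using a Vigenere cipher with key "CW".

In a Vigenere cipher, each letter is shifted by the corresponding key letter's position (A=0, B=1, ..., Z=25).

Step 1: Repeat key to match plaintext length:
  Plaintext: VECTOR
  Key:       CWCWCW
Step 2: Encrypt each letter:
  V(21) + C(2) = (21+2) mod 26 = 23 = X
  E(4) + W(22) = (4+22) mod 26 = 0 = A
  C(2) + C(2) = (2+2) mod 26 = 4 = E
  T(19) + W(22) = (19+22) mod 26 = 15 = P
  O(14) + C(2) = (14+2) mod 26 = 16 = Q
  R(17) + W(22) = (17+22) mod 26 = 13 = N
Ciphertext: XAEPQN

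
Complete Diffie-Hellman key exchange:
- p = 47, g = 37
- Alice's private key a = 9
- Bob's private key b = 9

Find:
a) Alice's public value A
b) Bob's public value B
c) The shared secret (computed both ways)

Step 1: A = g^a mod p = 37^9 mod 47 = 12.
Step 2: B = g^b mod p = 37^9 mod 47 = 12.
Step 3: Alice computes s = B^a mod p = 12^9 mod 47 = 32.
Step 4: Bob computes s = A^b mod p = 12^9 mod 47 = 32.
Both sides agree: shared secret = 32.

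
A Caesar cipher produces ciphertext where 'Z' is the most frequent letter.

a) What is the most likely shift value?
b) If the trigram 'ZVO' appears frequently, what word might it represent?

Step 1: In English, 'E' is the most frequent letter (12.7%).
Step 2: The most frequent ciphertext letter is 'Z' (position 25).
Step 3: Shift = (25 - 4) mod 26 = 21.
Step 4: Decrypt 'ZVO' by shifting back 21:
  Z -> E
  V -> A
  O -> T
Step 5: 'ZVO' decrypts to 'EAT'.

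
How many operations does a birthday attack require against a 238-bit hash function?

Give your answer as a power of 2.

Step 1: The birthday paradox gives collision probability ~50% after sqrt(2^n) = 2^(n/2) hashes.
Step 2: For 238-bit output: 2^(238/2) = 2^119.
Step 3: Approximately 2^119 hash computations needed.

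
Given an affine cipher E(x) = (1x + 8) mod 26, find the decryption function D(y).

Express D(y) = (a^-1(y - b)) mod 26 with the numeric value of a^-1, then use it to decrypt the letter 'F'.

Step 1: Find a^-1, the modular inverse of 1 mod 26.
Step 2: We need 1 * a^-1 = 1 (mod 26).
Step 3: 1 * 1 = 1 = 0 * 26 + 1, so a^-1 = 1.
Step 4: D(y) = 1(y - 8) mod 26.
Step 5: Apply to 'F' (y = 5): D(5) = 1 * (5 - 8) mod 26 = 1 * -3 mod 26 = 23 -> 'X'.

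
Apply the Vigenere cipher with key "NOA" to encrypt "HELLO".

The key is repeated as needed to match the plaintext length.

Step 1: Repeat key to match plaintext length:
  Plaintext: HELLO
  Key:       NOANO
Step 2: Encrypt each letter:
  H(7) + N(13) = (7+13) mod 26 = 20 = U
  E(4) + O(14) = (4+14) mod 26 = 18 = S
  L(11) + A(0) = (11+0) mod 26 = 11 = L
  L(11) + N(13) = (11+13) mod 26 = 24 = Y
  O(14) + O(14) = (14+14) mod 26 = 2 = C
Ciphertext: USLYC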